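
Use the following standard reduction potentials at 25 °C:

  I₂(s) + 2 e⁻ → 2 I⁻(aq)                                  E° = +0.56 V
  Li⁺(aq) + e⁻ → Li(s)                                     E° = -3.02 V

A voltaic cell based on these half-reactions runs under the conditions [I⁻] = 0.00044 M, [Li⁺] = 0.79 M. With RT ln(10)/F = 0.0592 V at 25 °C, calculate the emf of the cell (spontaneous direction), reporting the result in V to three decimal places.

I₂/I⁻ is the cathode (higher E°), Li⁺/Li the anode: E°cell = +0.56 − (-3.02) = +3.58 V, n = 2.
Overall: I₂(s) + 2 Li(s) → 2 I⁻(aq) + 2 Li⁺(aq)
Q = [I⁻]^2·[Li⁺]^2; log Q = -6.918.
E = E° − (0.0592/n) log Q = +3.58 − (0.0592/2)(-6.918) = +3.785 V.

+3.785 V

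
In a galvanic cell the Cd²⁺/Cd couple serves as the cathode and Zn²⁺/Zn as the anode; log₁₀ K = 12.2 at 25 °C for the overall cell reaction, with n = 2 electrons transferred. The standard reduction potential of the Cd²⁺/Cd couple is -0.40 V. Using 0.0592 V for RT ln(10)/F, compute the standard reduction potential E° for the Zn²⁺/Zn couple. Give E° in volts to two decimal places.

E°cell = (0.0592/n)·log K = (0.0592/2)(12.2) = +0.361 V.
Since Cd²⁺/Cd is the cathode and Zn²⁺/Zn the anode, E°cell = E°(Cd²⁺/Cd) − E°(Zn²⁺/Zn).
So E°(Zn²⁺/Zn) = E°(Cd²⁺/Cd) − E°cell = (-0.40) − (+0.361) = -0.76 V.

-0.76 V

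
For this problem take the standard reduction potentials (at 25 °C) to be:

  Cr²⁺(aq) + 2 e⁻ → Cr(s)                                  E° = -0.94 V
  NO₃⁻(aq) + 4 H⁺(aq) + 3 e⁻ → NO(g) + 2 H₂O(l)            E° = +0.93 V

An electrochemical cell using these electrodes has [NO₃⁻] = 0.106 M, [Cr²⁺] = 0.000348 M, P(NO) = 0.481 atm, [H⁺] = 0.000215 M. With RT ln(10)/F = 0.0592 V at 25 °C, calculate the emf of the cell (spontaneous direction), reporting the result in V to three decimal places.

+1.670 V

NO₃⁻/NO is the cathode (higher E°), Cr²⁺/Cr the anode: E°cell = +0.93 − (-0.94) = +1.87 V, n = 6.
Overall: 2 NO₃⁻(aq) + 8 H⁺(aq) + 3 Cr(s) → 2 NO(g) + 4 H₂O(l) + 3 Cr²⁺(aq)
Q = P(NO)^2·[Cr²⁺]^3 / ([NO₃⁻]^2·[H⁺]^8); log Q = 20.279.
E = E° − (0.0592/n) log Q = +1.87 − (0.0592/6)(20.279) = +1.670 V.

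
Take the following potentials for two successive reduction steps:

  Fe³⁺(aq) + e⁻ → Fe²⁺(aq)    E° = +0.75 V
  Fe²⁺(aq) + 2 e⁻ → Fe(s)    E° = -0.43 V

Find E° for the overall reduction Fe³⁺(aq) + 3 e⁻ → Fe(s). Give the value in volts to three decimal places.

Since ΔG° = −nFE° is additive over sequential reductions, n₃E°₃ = n₁E°₁ + n₂E°₂.
E°₃ = (1×+0.75 + 2×-0.43) / 3 = (-0.110) / 3 = -0.037 V.
E° values themselves are not directly additive — weighting by electron count is essential.

-0.037 V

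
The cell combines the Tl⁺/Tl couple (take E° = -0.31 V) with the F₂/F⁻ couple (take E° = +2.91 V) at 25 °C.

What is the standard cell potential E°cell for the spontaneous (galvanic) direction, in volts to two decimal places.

The F₂/F⁻ couple has the higher reduction potential, so it is the cathode; Tl⁺/Tl is oxidised at the anode.
E°cell = E°(cathode) − E°(anode) = (+2.91) − (-0.31) = +3.22 V.

+3.22 V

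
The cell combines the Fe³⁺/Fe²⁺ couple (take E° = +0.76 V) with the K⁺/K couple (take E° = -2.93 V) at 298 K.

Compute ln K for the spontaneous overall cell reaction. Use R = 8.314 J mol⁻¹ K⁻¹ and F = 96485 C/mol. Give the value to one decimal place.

143.7

Cathode: Fe³⁺/Fe²⁺; anode: K⁺/K. E°cell = (+0.76) − (-2.93) = +3.69 V, with n = 1.
ΔG° = −nFE° = −RT ln K, so ln K = nFE°/(RT) = (1)(96485)(+3.69) / ((8.314)(298)) = 143.701.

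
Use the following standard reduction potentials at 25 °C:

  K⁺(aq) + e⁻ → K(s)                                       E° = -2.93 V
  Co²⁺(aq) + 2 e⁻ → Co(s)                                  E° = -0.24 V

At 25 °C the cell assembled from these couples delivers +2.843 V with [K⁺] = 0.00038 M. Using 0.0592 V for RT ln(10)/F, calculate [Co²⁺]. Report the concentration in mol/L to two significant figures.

Co²⁺/Co is the cathode, K⁺/K the anode: E°cell = +2.69 V, n = 2.
Overall reaction: Co²⁺(aq) + 2 K(s) → Co(s) + 2 K⁺(aq); Q = [K⁺]^2/[Co²⁺]^1.
From E = E° − (0.0592/n) log Q: log Q = (E° − E)·n/0.0592 = (+2.69 − (+2.843))·2/0.0592 = -5.1689.
So 1·log[Co²⁺] = 2·log(0.00038) − log Q = -6.8404 − (-5.1689) = -1.6715; [Co²⁺] = 10^(-1.6715) ≈ 0.021 M.

0.021 M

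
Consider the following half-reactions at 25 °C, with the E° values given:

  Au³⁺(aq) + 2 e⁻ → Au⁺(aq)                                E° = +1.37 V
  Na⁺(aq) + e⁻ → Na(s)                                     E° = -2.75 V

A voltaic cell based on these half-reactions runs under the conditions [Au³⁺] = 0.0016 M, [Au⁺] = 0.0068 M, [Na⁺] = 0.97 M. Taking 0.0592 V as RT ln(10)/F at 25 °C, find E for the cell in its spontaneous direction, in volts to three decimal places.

Au³⁺/Au⁺ is the cathode (higher E°), Na⁺/Na the anode: E°cell = +1.37 − (-2.75) = +4.12 V, n = 2.
Overall: Au³⁺(aq) + 2 Na(s) → Au⁺(aq) + 2 Na⁺(aq)
Q = [Au⁺]·[Na⁺]^2 / ([Au³⁺]); log Q = 0.602.
E = E° − (0.0592/n) log Q = +4.12 − (0.0592/2)(0.602) = +4.102 V.

+4.102 V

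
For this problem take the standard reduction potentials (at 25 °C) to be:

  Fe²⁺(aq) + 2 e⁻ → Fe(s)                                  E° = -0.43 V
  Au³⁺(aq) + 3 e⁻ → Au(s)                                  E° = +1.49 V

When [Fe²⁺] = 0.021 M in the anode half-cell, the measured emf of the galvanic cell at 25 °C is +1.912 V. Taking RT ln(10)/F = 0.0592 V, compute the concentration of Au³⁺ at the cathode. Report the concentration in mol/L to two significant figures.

Au³⁺/Au is the cathode, Fe²⁺/Fe the anode: E°cell = +1.92 V, n = 6.
Overall reaction: 2 Au³⁺(aq) + 3 Fe(s) → 2 Au(s) + 3 Fe²⁺(aq); Q = [Fe²⁺]^3/[Au³⁺]^2.
From E = E° − (0.0592/n) log Q: log Q = (E° − E)·n/0.0592 = (+1.92 − (+1.912))·6/0.0592 = 0.8108.
So 2·log[Au³⁺] = 3·log(0.021) − log Q = -5.0333 − (0.8108) = -5.8441; log[Au³⁺] = -5.8441 / 2 = -2.9221; [Au³⁺] = 10^(-2.9221) ≈ 0.0012 M.

0.0012 M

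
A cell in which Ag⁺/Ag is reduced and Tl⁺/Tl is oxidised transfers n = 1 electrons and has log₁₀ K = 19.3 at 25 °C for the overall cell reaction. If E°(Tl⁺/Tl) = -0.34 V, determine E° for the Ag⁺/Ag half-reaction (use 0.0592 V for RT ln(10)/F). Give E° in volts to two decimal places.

+0.80 V

E°cell = (0.0592/n)·log K = (0.0592/1)(19.3) = +1.143 V.
Since Ag⁺/Ag is the cathode and Tl⁺/Tl the anode, E°cell = E°(Ag⁺/Ag) − E°(Tl⁺/Tl).
So E°(Ag⁺/Ag) = E°cell + E°(Tl⁺/Tl) = +1.143 + (-0.34) = +0.80 V.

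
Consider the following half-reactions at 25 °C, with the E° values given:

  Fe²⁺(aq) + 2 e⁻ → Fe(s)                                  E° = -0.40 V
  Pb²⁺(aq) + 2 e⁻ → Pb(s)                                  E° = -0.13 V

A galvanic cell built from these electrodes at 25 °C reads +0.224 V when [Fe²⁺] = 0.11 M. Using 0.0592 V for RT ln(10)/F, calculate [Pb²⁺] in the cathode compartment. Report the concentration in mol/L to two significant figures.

0.0031 M

Pb²⁺/Pb is the cathode, Fe²⁺/Fe the anode: E°cell = +0.27 V, n = 2.
Overall reaction: Pb²⁺(aq) + Fe(s) → Pb(s) + Fe²⁺(aq); Q = [Fe²⁺]^1/[Pb²⁺]^1.
From E = E° − (0.0592/n) log Q: log Q = (E° − E)·n/0.0592 = (+0.27 − (+0.224))·2/0.0592 = 1.5541.
So 1·log[Pb²⁺] = 1·log(0.11) − log Q = -0.9586 − (1.5541) = -2.5127; [Pb²⁺] = 10^(-2.5127) ≈ 0.0031 M.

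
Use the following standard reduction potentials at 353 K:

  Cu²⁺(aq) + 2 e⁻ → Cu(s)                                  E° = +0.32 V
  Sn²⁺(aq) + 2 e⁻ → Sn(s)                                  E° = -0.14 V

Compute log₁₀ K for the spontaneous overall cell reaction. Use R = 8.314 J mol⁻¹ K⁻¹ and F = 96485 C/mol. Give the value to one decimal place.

13.1

Cathode: Cu²⁺/Cu; anode: Sn²⁺/Sn. E°cell = (+0.32) − (-0.14) = +0.46 V, with n = 2.
ΔG° = −nFE° = −RT ln K, so ln K = nFE°/(RT) = (2)(96485)(+0.46) / ((8.314)(353)) = 30.246.
log₁₀ K = 30.246 / ln 10 = 13.1.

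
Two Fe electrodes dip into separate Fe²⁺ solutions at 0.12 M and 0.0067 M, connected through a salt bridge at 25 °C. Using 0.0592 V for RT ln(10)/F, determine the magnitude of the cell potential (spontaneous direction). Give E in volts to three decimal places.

For a concentration cell E°cell = 0. The 0.12 M side is the cathode (reduction is favoured where [Fe²⁺] is higher).
With n = 2, E = −(0.0592/2) log([Fe²⁺]ₐₙ/[Fe²⁺]꜀ₐₜ) = −(0.0592/2) log(0.0067/0.12) = −(0.0592/2)(-1.253) = +0.037 V.

+0.037 V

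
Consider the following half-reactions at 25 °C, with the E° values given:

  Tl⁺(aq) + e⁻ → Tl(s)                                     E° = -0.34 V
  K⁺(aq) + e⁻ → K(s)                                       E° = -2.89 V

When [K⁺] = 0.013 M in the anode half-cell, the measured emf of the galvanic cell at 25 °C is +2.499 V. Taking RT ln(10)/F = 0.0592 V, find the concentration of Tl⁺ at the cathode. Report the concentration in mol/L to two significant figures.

Tl⁺/Tl is the cathode, K⁺/K the anode: E°cell = +2.55 V, n = 1.
Overall reaction: Tl⁺(aq) + K(s) → Tl(s) + K⁺(aq); Q = [K⁺]^1/[Tl⁺]^1.
From E = E° − (0.0592/n) log Q: log Q = (E° − E)·n/0.0592 = (+2.55 − (+2.499))·1/0.0592 = 0.8615.
So 1·log[Tl⁺] = 1·log(0.013) − log Q = -1.8861 − (0.8615) = -2.7476; [Tl⁺] = 10^(-2.7476) ≈ 0.0018 M.

0.0018 M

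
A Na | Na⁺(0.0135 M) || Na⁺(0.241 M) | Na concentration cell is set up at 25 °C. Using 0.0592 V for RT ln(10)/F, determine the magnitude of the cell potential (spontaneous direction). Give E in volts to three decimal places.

+0.074 V

For a concentration cell E°cell = 0. The 0.241 M side is the cathode (reduction is favoured where [Na⁺] is higher).
With n = 1, E = −(0.0592/1) log([Na⁺]ₐₙ/[Na⁺]꜀ₐₜ) = −(0.0592/1) log(0.0135/0.241) = −(0.0592/1)(-1.252) = +0.074 V.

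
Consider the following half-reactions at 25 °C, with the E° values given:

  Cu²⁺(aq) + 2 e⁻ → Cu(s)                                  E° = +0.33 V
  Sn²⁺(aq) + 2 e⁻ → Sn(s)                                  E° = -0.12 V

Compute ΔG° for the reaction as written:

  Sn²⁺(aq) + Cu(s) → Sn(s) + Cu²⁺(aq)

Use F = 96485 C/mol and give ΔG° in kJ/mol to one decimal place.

+86.8 kJ/mol

As written, Sn²⁺/Sn is reduced (cathode) and Cu²⁺/Cu is oxidised (anode), so E°cell = (-0.12) − (+0.33) = -0.45 V.
Balancing electrons gives n = 2.
ΔG° = −nFE° = −(2)(96485)(-0.45) = 86,836 J = +86.8 kJ/mol.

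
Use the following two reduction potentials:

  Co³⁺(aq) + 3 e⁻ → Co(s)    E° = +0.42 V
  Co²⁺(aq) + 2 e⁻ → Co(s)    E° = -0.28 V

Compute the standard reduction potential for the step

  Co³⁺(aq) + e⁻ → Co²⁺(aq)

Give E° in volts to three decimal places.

Sequential free energies add, so n₃E°₃ = n₁E°₁ + n₂E°₂.
With n₃ = 3, and the known step contributing 2×(-0.28) V, the unknown satisfies 1·E° = 3×(+0.42) − 2×(-0.28) = +1.820.
E° = +1.820 / 1 = +1.820 V.

+1.820 V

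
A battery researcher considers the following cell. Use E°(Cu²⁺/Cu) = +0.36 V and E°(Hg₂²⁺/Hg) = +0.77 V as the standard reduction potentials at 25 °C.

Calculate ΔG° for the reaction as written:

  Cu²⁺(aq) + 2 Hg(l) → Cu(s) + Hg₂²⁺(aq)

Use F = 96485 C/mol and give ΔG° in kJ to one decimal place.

As written, Cu²⁺/Cu is reduced (cathode) and Hg₂²⁺/Hg is oxidised (anode), so E°cell = (+0.36) − (+0.77) = -0.41 V.
Balancing electrons gives n = 2.
ΔG° = −nFE° = −(2)(96485)(-0.41) = 79,118 J = +79.1 kJ.

+79.1 kJ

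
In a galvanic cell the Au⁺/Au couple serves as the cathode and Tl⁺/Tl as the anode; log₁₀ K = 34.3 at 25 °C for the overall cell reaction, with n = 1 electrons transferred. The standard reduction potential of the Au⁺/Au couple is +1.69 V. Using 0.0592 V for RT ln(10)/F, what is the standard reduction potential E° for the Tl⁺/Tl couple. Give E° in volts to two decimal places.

-0.34 V

E°cell = (0.0592/n)·log K = (0.0592/1)(34.3) = +2.031 V.
Since Au⁺/Au is the cathode and Tl⁺/Tl the anode, E°cell = E°(Au⁺/Au) − E°(Tl⁺/Tl).
So E°(Tl⁺/Tl) = E°(Au⁺/Au) − E°cell = (+1.69) − (+2.031) = -0.34 V.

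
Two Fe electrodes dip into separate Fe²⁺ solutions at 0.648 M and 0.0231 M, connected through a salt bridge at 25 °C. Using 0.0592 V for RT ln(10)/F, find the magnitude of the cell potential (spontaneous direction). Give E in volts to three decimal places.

For a concentration cell E°cell = 0. The 0.648 M side is the cathode (reduction is favoured where [Fe²⁺] is higher).
With n = 2, E = −(0.0592/2) log([Fe²⁺]ₐₙ/[Fe²⁺]꜀ₐₜ) = −(0.0592/2) log(0.0231/0.648) = −(0.0592/2)(-1.448) = +0.043 V.

+0.043 V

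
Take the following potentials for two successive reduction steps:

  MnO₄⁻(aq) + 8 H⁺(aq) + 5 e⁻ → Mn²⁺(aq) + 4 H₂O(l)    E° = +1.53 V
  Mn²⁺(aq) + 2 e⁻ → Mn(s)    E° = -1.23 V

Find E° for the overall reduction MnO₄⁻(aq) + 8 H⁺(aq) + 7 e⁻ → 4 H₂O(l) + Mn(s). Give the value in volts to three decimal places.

Standard free energies of sequential steps add: ΔG°₃ = ΔG°₁ + ΔG°₂, so n₃E°₃ = n₁E°₁ + n₂E°₂.
E°₃ = (5×+1.53 + 2×-1.23) / 7 = (+5.190) / 7 = +0.741 V.

+0.741 V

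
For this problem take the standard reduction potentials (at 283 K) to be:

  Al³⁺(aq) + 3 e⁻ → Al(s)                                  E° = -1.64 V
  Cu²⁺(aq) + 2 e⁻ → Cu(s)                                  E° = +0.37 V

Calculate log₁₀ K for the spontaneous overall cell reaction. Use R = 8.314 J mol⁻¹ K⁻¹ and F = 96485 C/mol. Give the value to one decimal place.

Cathode: Cu²⁺/Cu; anode: Al³⁺/Al. E°cell = (+0.37) − (-1.64) = +2.01 V, with n = 6.
ΔG° = −nFE° = −RT ln K, so ln K = nFE°/(RT) = (6)(96485)(+2.01) / ((8.314)(283)) = 494.551.
log₁₀ K = 494.551 / ln 10 = 214.8.

214.8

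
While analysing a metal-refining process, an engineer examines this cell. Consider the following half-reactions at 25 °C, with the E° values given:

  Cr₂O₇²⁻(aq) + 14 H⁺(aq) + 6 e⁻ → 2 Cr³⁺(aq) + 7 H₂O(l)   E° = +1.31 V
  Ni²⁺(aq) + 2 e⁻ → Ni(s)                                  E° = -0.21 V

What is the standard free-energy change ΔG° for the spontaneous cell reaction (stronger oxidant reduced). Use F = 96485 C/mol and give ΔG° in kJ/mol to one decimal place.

Cr₂O₇²⁻/Cr³⁺ (E° = +1.31 V) is the cathode; Ni²⁺/Ni (E° = -0.21 V) is the anode, so E°cell = +1.52 V.
Balancing electrons gives n = 6 (lcm of 6 and 2).
ΔG° = −nFE° = −(6)(96485)(+1.52) = -879,943 J = -879.9 kJ/mol.

-879.9 kJ/mol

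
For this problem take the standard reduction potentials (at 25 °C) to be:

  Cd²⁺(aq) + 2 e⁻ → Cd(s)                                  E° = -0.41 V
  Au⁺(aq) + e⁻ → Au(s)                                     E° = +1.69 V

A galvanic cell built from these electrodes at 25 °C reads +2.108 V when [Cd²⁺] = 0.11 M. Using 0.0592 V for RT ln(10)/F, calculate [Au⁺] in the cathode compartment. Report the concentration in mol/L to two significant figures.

0.45 M

Au⁺/Au is the cathode, Cd²⁺/Cd the anode: E°cell = +2.10 V, n = 2.
Overall reaction: 2 Au⁺(aq) + Cd(s) → 2 Au(s) + Cd²⁺(aq); Q = [Cd²⁺]^1/[Au⁺]^2.
From E = E° − (0.0592/n) log Q: log Q = (E° − E)·n/0.0592 = (+2.10 − (+2.108))·2/0.0592 = -0.2703.
So 2·log[Au⁺] = 1·log(0.11) − log Q = -0.9586 − (-0.2703) = -0.6883; log[Au⁺] = -0.6883 / 2 = -0.3442; [Au⁺] = 10^(-0.3442) ≈ 0.45 M.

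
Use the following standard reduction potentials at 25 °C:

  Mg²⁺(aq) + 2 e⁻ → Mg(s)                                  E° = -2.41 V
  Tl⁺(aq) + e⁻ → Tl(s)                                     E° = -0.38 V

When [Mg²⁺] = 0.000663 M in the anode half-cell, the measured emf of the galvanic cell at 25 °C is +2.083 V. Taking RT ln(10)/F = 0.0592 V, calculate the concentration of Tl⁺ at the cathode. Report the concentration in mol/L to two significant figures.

0.20 M

Tl⁺/Tl is the cathode, Mg²⁺/Mg the anode: E°cell = +2.03 V, n = 2.
Overall reaction: 2 Tl⁺(aq) + Mg(s) → 2 Tl(s) + Mg²⁺(aq); Q = [Mg²⁺]^1/[Tl⁺]^2.
From E = E° − (0.0592/n) log Q: log Q = (E° − E)·n/0.0592 = (+2.03 − (+2.083))·2/0.0592 = -1.7905.
So 2·log[Tl⁺] = 1·log(0.000663) − log Q = -3.1785 − (-1.7905) = -1.3880; log[Tl⁺] = -1.3880 / 2 = -0.6940; [Tl⁺] = 10^(-0.6940) ≈ 0.20 M.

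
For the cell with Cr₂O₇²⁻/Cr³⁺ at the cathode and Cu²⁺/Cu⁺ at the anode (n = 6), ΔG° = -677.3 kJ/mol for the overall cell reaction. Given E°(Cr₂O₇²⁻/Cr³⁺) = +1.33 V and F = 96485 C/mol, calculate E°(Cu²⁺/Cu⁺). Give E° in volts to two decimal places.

E°cell = −ΔG°/(nF) = −(-677.3×10³)/((6)(96485)) = +1.170 V.
Since Cr₂O₇²⁻/Cr³⁺ is the cathode and Cu²⁺/Cu⁺ the anode, E°cell = E°(Cr₂O₇²⁻/Cr³⁺) − E°(Cu²⁺/Cu⁺).
So E°(Cu²⁺/Cu⁺) = E°(Cr₂O₇²⁻/Cr³⁺) − E°cell = (+1.33) − (+1.170) = +0.16 V.

+0.16 V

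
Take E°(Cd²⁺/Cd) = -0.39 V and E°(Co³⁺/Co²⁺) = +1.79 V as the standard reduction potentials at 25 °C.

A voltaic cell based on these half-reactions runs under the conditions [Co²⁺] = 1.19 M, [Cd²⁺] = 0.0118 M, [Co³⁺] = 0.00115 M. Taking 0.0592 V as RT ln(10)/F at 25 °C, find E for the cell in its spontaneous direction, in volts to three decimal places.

Co³⁺/Co²⁺ is the cathode (higher E°), Cd²⁺/Cd the anode: E°cell = +1.79 − (-0.39) = +2.18 V, n = 2.
Overall: 2 Co³⁺(aq) + Cd(s) → 2 Co²⁺(aq) + Cd²⁺(aq)
Q = [Co²⁺]^2·[Cd²⁺] / ([Co³⁺]^2); log Q = 4.102.
E = E° − (0.0592/n) log Q = +2.18 − (0.0592/2)(4.102) = +2.059 V.

+2.059 V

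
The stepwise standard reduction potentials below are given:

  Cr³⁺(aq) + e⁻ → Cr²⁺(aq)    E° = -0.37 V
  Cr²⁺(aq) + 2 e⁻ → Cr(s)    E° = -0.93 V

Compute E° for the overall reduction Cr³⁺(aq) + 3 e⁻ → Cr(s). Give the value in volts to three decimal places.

Standard free energies of sequential steps add: ΔG°₃ = ΔG°₁ + ΔG°₂, so n₃E°₃ = n₁E°₁ + n₂E°₂.
E°₃ = (1×-0.37 + 2×-0.93) / 3 = (-2.230) / 3 = -0.743 V.

-0.743 V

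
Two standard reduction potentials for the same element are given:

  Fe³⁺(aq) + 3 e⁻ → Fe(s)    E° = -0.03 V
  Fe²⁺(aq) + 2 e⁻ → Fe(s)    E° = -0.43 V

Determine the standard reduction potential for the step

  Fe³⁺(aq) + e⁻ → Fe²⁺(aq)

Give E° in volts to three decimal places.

+0.770 V

Sequential free energies add, so n₃E°₃ = n₁E°₁ + n₂E°₂.
With n₃ = 3, and the known step contributing 2×(-0.43) V, the unknown satisfies 1·E° = 3×(-0.03) − 2×(-0.43) = +0.770.
E° = +0.770 / 1 = +0.770 V.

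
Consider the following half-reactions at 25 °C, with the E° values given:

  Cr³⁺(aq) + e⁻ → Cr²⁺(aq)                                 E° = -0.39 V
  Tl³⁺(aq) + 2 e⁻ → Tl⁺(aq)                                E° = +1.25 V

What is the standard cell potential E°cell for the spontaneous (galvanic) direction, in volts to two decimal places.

+1.64 V

The Tl³⁺/Tl⁺ couple has the higher reduction potential, so it is the cathode; Cr³⁺/Cr²⁺ is oxidised at the anode.
E°cell = E°(cathode) − E°(anode) = (+1.25) − (-0.39) = +1.64 V.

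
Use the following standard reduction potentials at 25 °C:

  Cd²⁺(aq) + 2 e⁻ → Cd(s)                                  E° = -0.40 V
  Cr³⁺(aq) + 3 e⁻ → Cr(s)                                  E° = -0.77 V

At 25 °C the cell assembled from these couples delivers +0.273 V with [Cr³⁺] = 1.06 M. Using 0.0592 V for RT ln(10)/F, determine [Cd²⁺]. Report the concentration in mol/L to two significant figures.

0.00055 M

Cd²⁺/Cd is the cathode, Cr³⁺/Cr the anode: E°cell = +0.37 V, n = 6.
Overall reaction: 3 Cd²⁺(aq) + 2 Cr(s) → 3 Cd(s) + 2 Cr³⁺(aq); Q = [Cr³⁺]^2/[Cd²⁺]^3.
From E = E° − (0.0592/n) log Q: log Q = (E° − E)·n/0.0592 = (+0.37 − (+0.273))·6/0.0592 = 9.8311.
So 3·log[Cd²⁺] = 2·log(1.06) − log Q = 0.0506 − (9.8311) = -9.7805; log[Cd²⁺] = -9.7805 / 3 = -3.2602; [Cd²⁺] = 10^(-3.2602) ≈ 0.00055 M.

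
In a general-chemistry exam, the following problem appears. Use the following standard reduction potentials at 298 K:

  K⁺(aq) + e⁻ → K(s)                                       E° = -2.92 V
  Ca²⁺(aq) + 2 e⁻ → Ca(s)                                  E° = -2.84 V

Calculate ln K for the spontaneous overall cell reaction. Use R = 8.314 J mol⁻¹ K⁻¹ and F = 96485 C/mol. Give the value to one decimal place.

Cathode: Ca²⁺/Ca; anode: K⁺/K. E°cell = (-2.84) − (-2.92) = +0.08 V, with n = 2.
ΔG° = −nFE° = −RT ln K, so ln K = nFE°/(RT) = (2)(96485)(+0.08) / ((8.314)(298)) = 6.231.

6.2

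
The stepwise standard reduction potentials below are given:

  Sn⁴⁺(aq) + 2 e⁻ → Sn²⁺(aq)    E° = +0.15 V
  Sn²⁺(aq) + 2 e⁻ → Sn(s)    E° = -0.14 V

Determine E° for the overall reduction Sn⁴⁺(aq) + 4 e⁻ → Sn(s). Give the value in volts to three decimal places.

Standard free energies of sequential steps add: ΔG°₃ = ΔG°₁ + ΔG°₂, so n₃E°₃ = n₁E°₁ + n₂E°₂.
E°₃ = (2×+0.15 + 2×-0.14) / 4 = (+0.020) / 4 = +0.005 V.

+0.005 V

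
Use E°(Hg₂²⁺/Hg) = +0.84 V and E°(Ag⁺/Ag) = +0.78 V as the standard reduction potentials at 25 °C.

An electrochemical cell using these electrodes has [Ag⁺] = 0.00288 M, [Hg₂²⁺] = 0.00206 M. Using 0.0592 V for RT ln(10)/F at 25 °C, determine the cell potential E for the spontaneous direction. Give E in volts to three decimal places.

+0.131 V

Hg₂²⁺/Hg is the cathode (higher E°), Ag⁺/Ag the anode: E°cell = +0.84 − (+0.78) = +0.06 V, n = 2.
Overall: Hg₂²⁺(aq) + 2 Ag(s) → 2 Hg(l) + 2 Ag⁺(aq)
Q = [Ag⁺]^2 / ([Hg₂²⁺]); log Q = -2.395.
E = E° − (0.0592/n) log Q = +0.06 − (0.0592/2)(-2.395) = +0.131 V.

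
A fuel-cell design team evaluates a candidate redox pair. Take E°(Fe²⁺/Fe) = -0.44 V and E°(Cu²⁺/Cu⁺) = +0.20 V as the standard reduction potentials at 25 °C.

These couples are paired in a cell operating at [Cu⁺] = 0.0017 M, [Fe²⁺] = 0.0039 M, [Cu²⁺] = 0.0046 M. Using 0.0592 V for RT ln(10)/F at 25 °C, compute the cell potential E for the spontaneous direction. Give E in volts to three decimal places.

+0.737 V

Cu²⁺/Cu⁺ is the cathode (higher E°), Fe²⁺/Fe the anode: E°cell = +0.20 − (-0.44) = +0.64 V, n = 2.
Overall: 2 Cu²⁺(aq) + Fe(s) → 2 Cu⁺(aq) + Fe²⁺(aq)
Q = [Cu⁺]^2·[Fe²⁺] / ([Cu²⁺]^2); log Q = -3.274.
E = E° − (0.0592/n) log Q = +0.64 − (0.0592/2)(-3.274) = +0.737 V.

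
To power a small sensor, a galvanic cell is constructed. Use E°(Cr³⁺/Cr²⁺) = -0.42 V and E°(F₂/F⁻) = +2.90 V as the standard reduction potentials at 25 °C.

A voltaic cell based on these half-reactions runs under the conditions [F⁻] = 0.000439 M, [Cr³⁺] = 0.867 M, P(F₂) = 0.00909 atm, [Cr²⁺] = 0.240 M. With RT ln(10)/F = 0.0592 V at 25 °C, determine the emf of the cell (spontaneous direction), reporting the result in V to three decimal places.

+3.425 V

F₂/F⁻ is the cathode (higher E°), Cr³⁺/Cr²⁺ the anode: E°cell = +2.90 − (-0.42) = +3.32 V, n = 2.
Overall: F₂(g) + 2 Cr²⁺(aq) → 2 F⁻(aq) + 2 Cr³⁺(aq)
Q = [F⁻]^2·[Cr³⁺]^2 / (P(F₂)·[Cr²⁺]^2); log Q = -3.558.
E = E° − (0.0592/n) log Q = +3.32 − (0.0592/2)(-3.558) = +3.425 V.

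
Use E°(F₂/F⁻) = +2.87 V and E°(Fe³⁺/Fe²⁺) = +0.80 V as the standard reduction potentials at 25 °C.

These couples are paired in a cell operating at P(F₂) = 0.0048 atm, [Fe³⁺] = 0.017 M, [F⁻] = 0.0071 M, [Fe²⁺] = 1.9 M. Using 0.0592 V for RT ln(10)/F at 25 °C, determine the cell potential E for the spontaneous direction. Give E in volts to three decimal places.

+2.250 V

F₂/F⁻ is the cathode (higher E°), Fe³⁺/Fe²⁺ the anode: E°cell = +2.87 − (+0.80) = +2.07 V, n = 2.
Overall: F₂(g) + 2 Fe²⁺(aq) → 2 F⁻(aq) + 2 Fe³⁺(aq)
Q = [F⁻]^2·[Fe³⁺]^2 / (P(F₂)·[Fe²⁺]^2); log Q = -6.075.
E = E° − (0.0592/n) log Q = +2.07 − (0.0592/2)(-6.075) = +2.250 V.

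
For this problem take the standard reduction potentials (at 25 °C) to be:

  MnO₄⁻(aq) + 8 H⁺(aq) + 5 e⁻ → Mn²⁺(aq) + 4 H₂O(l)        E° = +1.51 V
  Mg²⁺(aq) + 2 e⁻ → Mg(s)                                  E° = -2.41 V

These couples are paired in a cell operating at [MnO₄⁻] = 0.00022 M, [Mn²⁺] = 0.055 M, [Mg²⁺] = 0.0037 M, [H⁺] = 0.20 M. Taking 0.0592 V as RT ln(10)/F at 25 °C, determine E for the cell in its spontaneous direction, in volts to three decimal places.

+3.897 V

MnO₄⁻/Mn²⁺ is the cathode (higher E°), Mg²⁺/Mg the anode: E°cell = +1.51 − (-2.41) = +3.92 V, n = 10.
Overall: 2 MnO₄⁻(aq) + 16 H⁺(aq) + 5 Mg(s) → 2 Mn²⁺(aq) + 8 H₂O(l) + 5 Mg²⁺(aq)
Q = [Mn²⁺]^2·[Mg²⁺]^5 / ([MnO₄⁻]^2·[H⁺]^16); log Q = 3.820.
E = E° − (0.0592/n) log Q = +3.92 − (0.0592/10)(3.820) = +3.897 V.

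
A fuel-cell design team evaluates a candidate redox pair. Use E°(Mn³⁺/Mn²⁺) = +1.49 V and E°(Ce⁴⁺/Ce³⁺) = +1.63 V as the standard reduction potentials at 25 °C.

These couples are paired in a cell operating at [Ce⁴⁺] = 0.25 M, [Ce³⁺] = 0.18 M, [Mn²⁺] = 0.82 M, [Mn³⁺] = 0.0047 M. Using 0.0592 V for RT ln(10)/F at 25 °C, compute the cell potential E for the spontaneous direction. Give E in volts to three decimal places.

+0.281 V

Ce⁴⁺/Ce³⁺ is the cathode (higher E°), Mn³⁺/Mn²⁺ the anode: E°cell = +1.63 − (+1.49) = +0.14 V, n = 1.
Overall: Ce⁴⁺(aq) + Mn²⁺(aq) → Ce³⁺(aq) + Mn³⁺(aq)
Q = [Ce³⁺]·[Mn³⁺] / ([Ce⁴⁺]·[Mn²⁺]); log Q = -2.384.
E = E° − (0.0592/n) log Q = +0.14 − (0.0592/1)(-2.384) = +0.281 V.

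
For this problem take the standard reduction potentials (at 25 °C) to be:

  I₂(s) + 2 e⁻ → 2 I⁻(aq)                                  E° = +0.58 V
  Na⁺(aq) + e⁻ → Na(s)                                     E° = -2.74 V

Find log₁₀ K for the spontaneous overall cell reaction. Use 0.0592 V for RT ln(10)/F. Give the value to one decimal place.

112.2

Cathode: I₂/I⁻; anode: Na⁺/Na. E°cell = +3.32 V, n = 2.
log K = nE°cell / 0.0592 = (2)(+3.32) / 0.0592 = 112.2.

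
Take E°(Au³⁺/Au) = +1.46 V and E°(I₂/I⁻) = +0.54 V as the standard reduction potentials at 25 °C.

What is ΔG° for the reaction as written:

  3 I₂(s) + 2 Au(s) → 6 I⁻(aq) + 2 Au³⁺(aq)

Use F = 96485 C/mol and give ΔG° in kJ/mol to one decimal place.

As written, I₂/I⁻ is reduced (cathode) and Au³⁺/Au is oxidised (anode), so E°cell = (+0.54) − (+1.46) = -0.92 V.
Balancing electrons gives n = 6.
ΔG° = −nFE° = −(6)(96485)(-0.92) = 532,597 J = +532.6 kJ/mol.

+532.6 kJ/mol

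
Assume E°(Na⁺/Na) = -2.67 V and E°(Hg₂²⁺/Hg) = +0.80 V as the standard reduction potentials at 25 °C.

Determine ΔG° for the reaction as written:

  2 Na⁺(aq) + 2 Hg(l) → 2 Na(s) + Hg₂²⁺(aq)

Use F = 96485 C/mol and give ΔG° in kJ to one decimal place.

As written, Na⁺/Na is reduced (cathode) and Hg₂²⁺/Hg is oxidised (anode), so E°cell = (-2.67) − (+0.80) = -3.47 V.
Balancing electrons gives n = 2.
ΔG° = −nFE° = −(2)(96485)(-3.47) = 669,606 J = +669.6 kJ.

+669.6 kJ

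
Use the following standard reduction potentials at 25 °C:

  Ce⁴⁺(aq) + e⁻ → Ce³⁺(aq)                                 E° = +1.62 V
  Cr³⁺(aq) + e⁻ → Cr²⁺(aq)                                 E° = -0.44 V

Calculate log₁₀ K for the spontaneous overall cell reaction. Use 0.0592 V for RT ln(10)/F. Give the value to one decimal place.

Cathode: Ce⁴⁺/Ce³⁺; anode: Cr³⁺/Cr²⁺. E°cell = +2.06 V, n = 1.
log K = nE°cell / 0.0592 = (1)(+2.06) / 0.0592 = 34.8.

34.8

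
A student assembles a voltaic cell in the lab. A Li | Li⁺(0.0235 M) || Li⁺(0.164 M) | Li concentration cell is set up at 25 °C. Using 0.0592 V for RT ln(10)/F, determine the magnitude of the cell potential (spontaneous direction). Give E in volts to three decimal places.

For a concentration cell E°cell = 0. The 0.164 M side is the cathode (reduction is favoured where [Li⁺] is higher).
With n = 1, E = −(0.0592/1) log([Li⁺]ₐₙ/[Li⁺]꜀ₐₜ) = −(0.0592/1) log(0.0235/0.164) = −(0.0592/1)(-0.844) = +0.050 V.

+0.050 V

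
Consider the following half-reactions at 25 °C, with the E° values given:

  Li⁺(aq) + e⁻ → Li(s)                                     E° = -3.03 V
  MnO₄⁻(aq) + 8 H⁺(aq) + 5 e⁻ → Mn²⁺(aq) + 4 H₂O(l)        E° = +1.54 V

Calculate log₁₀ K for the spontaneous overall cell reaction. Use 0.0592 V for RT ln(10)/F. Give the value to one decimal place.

386.0

Cathode: MnO₄⁻/Mn²⁺; anode: Li⁺/Li. E°cell = +4.57 V, n = 5.
log K = nE°cell / 0.0592 = (5)(+4.57) / 0.0592 = 386.0.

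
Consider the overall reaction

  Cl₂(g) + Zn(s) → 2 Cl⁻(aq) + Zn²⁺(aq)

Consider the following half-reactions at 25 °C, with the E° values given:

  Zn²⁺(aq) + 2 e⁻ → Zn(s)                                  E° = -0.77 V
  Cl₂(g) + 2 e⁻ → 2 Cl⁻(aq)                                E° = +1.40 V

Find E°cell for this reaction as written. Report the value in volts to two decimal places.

The Cl₂/Cl⁻ couple has the higher reduction potential, so it is the cathode; Zn²⁺/Zn is oxidised at the anode.
E°cell = E°(cathode) − E°(anode) = (+1.40) − (-0.77) = +2.17 V.
Since E°cell > 0, the reaction is spontaneous under standard conditions.

+2.17 V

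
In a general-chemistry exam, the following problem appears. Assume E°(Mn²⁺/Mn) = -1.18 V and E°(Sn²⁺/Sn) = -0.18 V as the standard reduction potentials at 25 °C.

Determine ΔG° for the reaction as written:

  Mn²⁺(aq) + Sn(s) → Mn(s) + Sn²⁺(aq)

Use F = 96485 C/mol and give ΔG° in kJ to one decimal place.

As written, Mn²⁺/Mn is reduced (cathode) and Sn²⁺/Sn is oxidised (anode), so E°cell = (-1.18) − (-0.18) = -1.00 V.
Balancing electrons gives n = 2.
ΔG° = −nFE° = −(2)(96485)(-1.00) = 192,970 J = +193.0 kJ.

+193.0 kJ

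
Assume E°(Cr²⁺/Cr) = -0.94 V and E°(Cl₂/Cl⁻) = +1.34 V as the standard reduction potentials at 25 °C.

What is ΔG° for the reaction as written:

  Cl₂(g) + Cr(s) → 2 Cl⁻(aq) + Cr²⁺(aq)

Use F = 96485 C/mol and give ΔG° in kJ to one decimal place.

-440.0 kJ

As written, Cl₂/Cl⁻ is reduced (cathode) and Cr²⁺/Cr is oxidised (anode), so E°cell = (+1.34) − (-0.94) = +2.28 V.
Balancing electrons gives n = 2.
ΔG° = −nFE° = −(2)(96485)(+2.28) = -439,972 J = -440.0 kJ.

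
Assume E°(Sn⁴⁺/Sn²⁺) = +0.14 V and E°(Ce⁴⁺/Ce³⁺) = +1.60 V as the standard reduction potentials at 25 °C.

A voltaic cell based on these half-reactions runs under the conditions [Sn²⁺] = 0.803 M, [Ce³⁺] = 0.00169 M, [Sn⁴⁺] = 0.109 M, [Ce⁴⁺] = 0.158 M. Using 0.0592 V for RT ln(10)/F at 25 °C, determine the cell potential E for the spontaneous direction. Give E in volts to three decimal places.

Ce⁴⁺/Ce³⁺ is the cathode (higher E°), Sn⁴⁺/Sn²⁺ the anode: E°cell = +1.60 − (+0.14) = +1.46 V, n = 2.
Overall: 2 Ce⁴⁺(aq) + Sn²⁺(aq) → 2 Ce³⁺(aq) + Sn⁴⁺(aq)
Q = [Ce³⁺]^2·[Sn⁴⁺] / ([Ce⁴⁺]^2·[Sn²⁺]); log Q = -4.809.
E = E° − (0.0592/n) log Q = +1.46 − (0.0592/2)(-4.809) = +1.602 V.

+1.602 V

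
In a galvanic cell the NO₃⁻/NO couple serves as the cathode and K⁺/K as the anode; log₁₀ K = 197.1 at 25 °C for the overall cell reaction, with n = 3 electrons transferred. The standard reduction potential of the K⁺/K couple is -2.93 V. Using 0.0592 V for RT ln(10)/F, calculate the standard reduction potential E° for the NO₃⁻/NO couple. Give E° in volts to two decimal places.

+0.96 V

E°cell = (0.0592/n)·log K = (0.0592/3)(197.1) = +3.889 V.
Since NO₃⁻/NO is the cathode and K⁺/K the anode, E°cell = E°(NO₃⁻/NO) − E°(K⁺/K).
So E°(NO₃⁻/NO) = E°cell + E°(K⁺/K) = +3.889 + (-2.93) = +0.96 V.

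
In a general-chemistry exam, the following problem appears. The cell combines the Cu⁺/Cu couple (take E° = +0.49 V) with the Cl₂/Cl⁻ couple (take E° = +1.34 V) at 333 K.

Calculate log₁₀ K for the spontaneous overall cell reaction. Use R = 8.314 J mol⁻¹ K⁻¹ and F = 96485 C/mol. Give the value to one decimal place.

Cathode: Cl₂/Cl⁻; anode: Cu⁺/Cu. E°cell = (+1.34) − (+0.49) = +0.85 V, with n = 2.
ΔG° = −nFE° = −RT ln K, so ln K = nFE°/(RT) = (2)(96485)(+0.85) / ((8.314)(333)) = 59.245.
log₁₀ K = 59.245 / ln 10 = 25.7.

25.7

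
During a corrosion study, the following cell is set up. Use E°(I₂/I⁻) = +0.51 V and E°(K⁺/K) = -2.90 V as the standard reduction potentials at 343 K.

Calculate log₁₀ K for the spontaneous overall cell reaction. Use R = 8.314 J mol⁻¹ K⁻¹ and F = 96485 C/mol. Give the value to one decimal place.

Cathode: I₂/I⁻; anode: K⁺/K. E°cell = (+0.51) − (-2.90) = +3.41 V, with n = 2.
ΔG° = −nFE° = −RT ln K, so ln K = nFE°/(RT) = (2)(96485)(+3.41) / ((8.314)(343)) = 230.749.
log₁₀ K = 230.749 / ln 10 = 100.2.

100.2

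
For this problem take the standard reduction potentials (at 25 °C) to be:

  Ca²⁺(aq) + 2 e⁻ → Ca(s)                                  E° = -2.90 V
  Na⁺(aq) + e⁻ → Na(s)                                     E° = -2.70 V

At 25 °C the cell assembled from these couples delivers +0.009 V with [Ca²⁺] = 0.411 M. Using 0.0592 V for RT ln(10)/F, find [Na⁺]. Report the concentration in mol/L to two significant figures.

0.00038 M

Na⁺/Na is the cathode, Ca²⁺/Ca the anode: E°cell = +0.20 V, n = 2.
Overall reaction: 2 Na⁺(aq) + Ca(s) → 2 Na(s) + Ca²⁺(aq); Q = [Ca²⁺]^1/[Na⁺]^2.
From E = E° − (0.0592/n) log Q: log Q = (E° − E)·n/0.0592 = (+0.20 − (+0.009))·2/0.0592 = 6.4527.
So 2·log[Na⁺] = 1·log(0.411) − log Q = -0.3862 − (6.4527) = -6.8389; log[Na⁺] = -6.8389 / 2 = -3.4194; [Na⁺] = 10^(-3.4194) ≈ 0.00038 M.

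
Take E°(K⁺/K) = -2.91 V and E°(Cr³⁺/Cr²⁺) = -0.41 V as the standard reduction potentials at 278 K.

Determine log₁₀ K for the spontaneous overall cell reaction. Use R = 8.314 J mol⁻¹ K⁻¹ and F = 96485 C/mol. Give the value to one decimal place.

Cathode: Cr³⁺/Cr²⁺; anode: K⁺/K. E°cell = (-0.41) − (-2.91) = +2.50 V, with n = 1.
ΔG° = −nFE° = −RT ln K, so ln K = nFE°/(RT) = (1)(96485)(+2.50) / ((8.314)(278)) = 104.363.
log₁₀ K = 104.363 / ln 10 = 45.3.

45.3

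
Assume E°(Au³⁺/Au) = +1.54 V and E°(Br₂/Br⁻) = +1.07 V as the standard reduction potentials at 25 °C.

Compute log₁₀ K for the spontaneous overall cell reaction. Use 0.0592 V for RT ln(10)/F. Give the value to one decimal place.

Cathode: Au³⁺/Au; anode: Br₂/Br⁻. E°cell = +0.47 V, n = 6.
log K = nE°cell / 0.0592 = (6)(+0.47) / 0.0592 = 47.6.

47.6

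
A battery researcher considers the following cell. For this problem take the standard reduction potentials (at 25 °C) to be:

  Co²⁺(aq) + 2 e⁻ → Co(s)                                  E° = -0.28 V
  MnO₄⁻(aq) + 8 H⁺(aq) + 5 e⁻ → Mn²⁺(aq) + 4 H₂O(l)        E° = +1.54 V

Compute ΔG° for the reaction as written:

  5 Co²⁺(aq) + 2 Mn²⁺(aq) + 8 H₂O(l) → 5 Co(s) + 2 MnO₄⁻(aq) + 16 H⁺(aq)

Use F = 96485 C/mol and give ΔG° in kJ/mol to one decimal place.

+1756.0 kJ/mol

As written, Co²⁺/Co is reduced (cathode) and MnO₄⁻/Mn²⁺ is oxidised (anode), so E°cell = (-0.28) − (+1.54) = -1.82 V.
Balancing electrons gives n = 10.
ΔG° = −nFE° = −(10)(96485)(-1.82) = 1,756,027 J = +1756.0 kJ/mol.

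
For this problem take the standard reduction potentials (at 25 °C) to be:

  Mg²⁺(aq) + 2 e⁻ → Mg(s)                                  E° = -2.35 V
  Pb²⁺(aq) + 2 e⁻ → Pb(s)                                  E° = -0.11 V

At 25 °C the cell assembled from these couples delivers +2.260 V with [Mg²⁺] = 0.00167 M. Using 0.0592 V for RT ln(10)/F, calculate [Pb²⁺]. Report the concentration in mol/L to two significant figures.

Pb²⁺/Pb is the cathode, Mg²⁺/Mg the anode: E°cell = +2.24 V, n = 2.
Overall reaction: Pb²⁺(aq) + Mg(s) → Pb(s) + Mg²⁺(aq); Q = [Mg²⁺]^1/[Pb²⁺]^1.
From E = E° − (0.0592/n) log Q: log Q = (E° − E)·n/0.0592 = (+2.24 − (+2.260))·2/0.0592 = -0.6757.
So 1·log[Pb²⁺] = 1·log(0.00167) − log Q = -2.7773 − (-0.6757) = -2.1016; [Pb²⁺] = 10^(-2.1016) ≈ 0.0079 M.

0.0079 M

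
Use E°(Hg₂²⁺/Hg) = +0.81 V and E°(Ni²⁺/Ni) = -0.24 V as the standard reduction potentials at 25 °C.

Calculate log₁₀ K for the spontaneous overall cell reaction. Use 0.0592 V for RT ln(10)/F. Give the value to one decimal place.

Cathode: Hg₂²⁺/Hg; anode: Ni²⁺/Ni. E°cell = +1.05 V, n = 2.
log K = nE°cell / 0.0592 = (2)(+1.05) / 0.0592 = 35.5.

35.5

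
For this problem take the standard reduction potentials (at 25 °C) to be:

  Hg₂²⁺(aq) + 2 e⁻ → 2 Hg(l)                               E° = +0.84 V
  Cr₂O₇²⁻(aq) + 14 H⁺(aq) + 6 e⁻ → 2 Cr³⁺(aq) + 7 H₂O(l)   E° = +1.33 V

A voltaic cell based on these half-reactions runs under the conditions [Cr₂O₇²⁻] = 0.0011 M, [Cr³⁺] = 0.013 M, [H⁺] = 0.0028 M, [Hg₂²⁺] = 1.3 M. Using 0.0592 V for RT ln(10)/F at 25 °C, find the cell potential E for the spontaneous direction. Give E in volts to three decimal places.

+0.142 V

Cr₂O₇²⁻/Cr³⁺ is the cathode (higher E°), Hg₂²⁺/Hg the anode: E°cell = +1.33 − (+0.84) = +0.49 V, n = 6.
Overall: Cr₂O₇²⁻(aq) + 14 H⁺(aq) + 6 Hg(l) → 2 Cr³⁺(aq) + 7 H₂O(l) + 3 Hg₂²⁺(aq)
Q = [Cr³⁺]^2·[Hg₂²⁺]^3 / ([Cr₂O₇²⁻]·[H⁺]^14); log Q = 35.268.
E = E° − (0.0592/n) log Q = +0.49 − (0.0592/6)(35.268) = +0.142 V.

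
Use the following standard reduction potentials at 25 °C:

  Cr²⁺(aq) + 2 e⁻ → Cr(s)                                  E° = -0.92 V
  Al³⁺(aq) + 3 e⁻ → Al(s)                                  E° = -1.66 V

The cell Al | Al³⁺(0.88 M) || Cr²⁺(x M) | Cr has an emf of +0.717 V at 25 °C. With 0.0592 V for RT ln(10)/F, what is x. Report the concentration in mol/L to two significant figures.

Cr²⁺/Cr is the cathode, Al³⁺/Al the anode: E°cell = +0.74 V, n = 6.
Overall reaction: 3 Cr²⁺(aq) + 2 Al(s) → 3 Cr(s) + 2 Al³⁺(aq); Q = [Al³⁺]^2/[Cr²⁺]^3.
From E = E° − (0.0592/n) log Q: log Q = (E° − E)·n/0.0592 = (+0.74 − (+0.717))·6/0.0592 = 2.3311.
So 3·log[Cr²⁺] = 2·log(0.88) − log Q = -0.1110 − (2.3311) = -2.4421; log[Cr²⁺] = -2.4421 / 3 = -0.8140; [Cr²⁺] = 10^(-0.8140) ≈ 0.15 M.

0.15 M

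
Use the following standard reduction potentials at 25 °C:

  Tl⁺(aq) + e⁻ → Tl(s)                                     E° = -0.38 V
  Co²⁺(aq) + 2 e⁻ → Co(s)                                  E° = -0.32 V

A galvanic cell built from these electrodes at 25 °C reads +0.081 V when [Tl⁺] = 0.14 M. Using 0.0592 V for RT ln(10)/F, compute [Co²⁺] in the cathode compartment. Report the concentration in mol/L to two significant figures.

Co²⁺/Co is the cathode, Tl⁺/Tl the anode: E°cell = +0.06 V, n = 2.
Overall reaction: Co²⁺(aq) + 2 Tl(s) → Co(s) + 2 Tl⁺(aq); Q = [Tl⁺]^2/[Co²⁺]^1.
From E = E° − (0.0592/n) log Q: log Q = (E° − E)·n/0.0592 = (+0.06 − (+0.081))·2/0.0592 = -0.7095.
So 1·log[Co²⁺] = 2·log(0.14) − log Q = -1.7077 − (-0.7095) = -0.9982; [Co²⁺] = 10^(-0.9982) ≈ 0.10 M.

0.10 M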